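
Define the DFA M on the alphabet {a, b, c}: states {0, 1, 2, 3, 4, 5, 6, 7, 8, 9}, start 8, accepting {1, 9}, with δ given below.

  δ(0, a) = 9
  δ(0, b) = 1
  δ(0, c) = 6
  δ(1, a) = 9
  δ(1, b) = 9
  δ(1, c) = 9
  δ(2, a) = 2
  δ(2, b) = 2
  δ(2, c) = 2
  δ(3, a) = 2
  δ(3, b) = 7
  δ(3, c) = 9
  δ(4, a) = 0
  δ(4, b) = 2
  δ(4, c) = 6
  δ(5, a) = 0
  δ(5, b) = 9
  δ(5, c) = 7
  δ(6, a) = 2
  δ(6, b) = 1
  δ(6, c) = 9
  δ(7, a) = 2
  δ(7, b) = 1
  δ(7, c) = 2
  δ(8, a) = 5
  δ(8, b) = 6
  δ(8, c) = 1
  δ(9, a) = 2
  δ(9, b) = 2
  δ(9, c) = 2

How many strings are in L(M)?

The useful subgraph on states {0, 1, 5, 6, 7, 8, 9} is acyclic, so L(M) is finite; the longest accepting path visits 6 useful states, giving maximum string length 5.
Counting accepting paths from 8 by length: 1 of length 1, 6 of length 2, 6 of length 3, 8 of length 4, 3 of length 5. Total 24.

24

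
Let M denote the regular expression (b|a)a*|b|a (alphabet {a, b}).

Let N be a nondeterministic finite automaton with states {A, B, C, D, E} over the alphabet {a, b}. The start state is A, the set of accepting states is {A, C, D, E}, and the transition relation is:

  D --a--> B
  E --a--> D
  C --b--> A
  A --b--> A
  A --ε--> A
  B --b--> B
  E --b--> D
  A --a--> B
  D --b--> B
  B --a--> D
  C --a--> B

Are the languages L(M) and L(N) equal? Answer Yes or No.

No

The string a is accepted by M but rejected by N.
So L(M) ≠ L(N).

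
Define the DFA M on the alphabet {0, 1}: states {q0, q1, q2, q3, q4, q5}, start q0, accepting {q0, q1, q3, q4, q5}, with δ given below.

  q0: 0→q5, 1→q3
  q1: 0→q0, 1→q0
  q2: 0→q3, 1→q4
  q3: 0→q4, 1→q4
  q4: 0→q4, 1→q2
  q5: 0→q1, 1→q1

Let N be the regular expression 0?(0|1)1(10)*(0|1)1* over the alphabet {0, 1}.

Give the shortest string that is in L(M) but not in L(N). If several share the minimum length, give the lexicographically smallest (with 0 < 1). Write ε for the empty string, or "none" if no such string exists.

The empty string ε is accepted by M but not by N.
Since ε is the unique shortest string, it is the required witness.

ε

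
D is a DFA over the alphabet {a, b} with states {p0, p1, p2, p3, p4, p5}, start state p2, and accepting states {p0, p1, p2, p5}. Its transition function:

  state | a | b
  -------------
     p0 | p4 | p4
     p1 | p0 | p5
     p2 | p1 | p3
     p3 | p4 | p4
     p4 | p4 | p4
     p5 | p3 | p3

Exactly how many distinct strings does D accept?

4

The useful subgraph on states {p0, p1, p2, p5} is acyclic, so L(D) is finite; the longest accepting path visits 3 useful states, giving maximum string length 2.
Counting accepting paths from p2 by length: 1 of length 0, 1 of length 1, 2 of length 2. Total 4.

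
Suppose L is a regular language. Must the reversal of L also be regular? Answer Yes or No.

Reverse every transition of an NFA for L, make the old start state the unique accepting state, and add a fresh start state with ε-moves to the old accepting states; this NFA accepts Lᴿ.
So the regular languages are closed under reversal.

Yes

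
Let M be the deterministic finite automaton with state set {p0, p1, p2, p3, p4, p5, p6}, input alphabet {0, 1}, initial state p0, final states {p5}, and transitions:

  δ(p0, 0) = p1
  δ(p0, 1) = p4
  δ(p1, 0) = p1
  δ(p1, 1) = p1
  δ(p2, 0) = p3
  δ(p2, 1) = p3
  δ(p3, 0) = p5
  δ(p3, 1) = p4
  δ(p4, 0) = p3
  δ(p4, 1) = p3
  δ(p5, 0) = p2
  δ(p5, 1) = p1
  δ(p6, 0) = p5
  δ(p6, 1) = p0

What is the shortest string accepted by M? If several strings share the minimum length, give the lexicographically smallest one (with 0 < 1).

100

A breadth-first search from p0 reaches an accepting state first via the path p0 → p4 → p3 → p5 on input 100.
No string of length < 3 is accepted (BFS exhausts all shorter strings without reaching an accepting state), and 100 is the lexicographically least accepting string of length 3.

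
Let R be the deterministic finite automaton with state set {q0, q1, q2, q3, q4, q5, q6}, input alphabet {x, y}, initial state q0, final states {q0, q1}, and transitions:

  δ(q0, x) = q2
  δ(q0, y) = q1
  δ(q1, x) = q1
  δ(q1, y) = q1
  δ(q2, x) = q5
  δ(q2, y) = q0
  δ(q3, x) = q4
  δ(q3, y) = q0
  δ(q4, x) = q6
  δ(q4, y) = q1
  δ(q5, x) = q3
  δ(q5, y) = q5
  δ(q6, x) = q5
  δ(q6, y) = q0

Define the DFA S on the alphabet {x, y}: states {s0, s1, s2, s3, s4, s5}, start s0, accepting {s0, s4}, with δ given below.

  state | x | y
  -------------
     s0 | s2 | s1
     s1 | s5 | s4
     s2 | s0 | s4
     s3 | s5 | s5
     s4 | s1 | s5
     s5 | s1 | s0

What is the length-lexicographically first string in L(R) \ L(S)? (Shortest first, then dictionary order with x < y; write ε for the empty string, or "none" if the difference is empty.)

y

The string y is accepted by R but not by S.
No shorter string lies in the difference, and y is the lexicographically first length-1 string in L(R) \ L(S).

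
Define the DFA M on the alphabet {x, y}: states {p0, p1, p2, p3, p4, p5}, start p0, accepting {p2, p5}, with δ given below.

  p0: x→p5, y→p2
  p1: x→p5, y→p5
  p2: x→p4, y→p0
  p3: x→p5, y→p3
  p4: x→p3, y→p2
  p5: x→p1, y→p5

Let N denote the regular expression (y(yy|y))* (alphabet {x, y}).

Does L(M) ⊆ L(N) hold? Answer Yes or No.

No

The string x is in L(M) but not in L(N).
So L(M) ⊄ L(N).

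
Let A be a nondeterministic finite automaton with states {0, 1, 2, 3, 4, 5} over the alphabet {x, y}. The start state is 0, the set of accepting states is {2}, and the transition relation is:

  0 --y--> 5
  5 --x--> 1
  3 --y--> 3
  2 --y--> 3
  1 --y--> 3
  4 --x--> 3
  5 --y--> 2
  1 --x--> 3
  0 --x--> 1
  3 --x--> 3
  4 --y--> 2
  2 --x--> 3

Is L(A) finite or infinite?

finite

The useful states (reachable from 0 and able to reach an accepting state) are {0, 2, 5}.
Restricted to these states the transition graph has no cycle, so every accepting path has bounded length and L is finite.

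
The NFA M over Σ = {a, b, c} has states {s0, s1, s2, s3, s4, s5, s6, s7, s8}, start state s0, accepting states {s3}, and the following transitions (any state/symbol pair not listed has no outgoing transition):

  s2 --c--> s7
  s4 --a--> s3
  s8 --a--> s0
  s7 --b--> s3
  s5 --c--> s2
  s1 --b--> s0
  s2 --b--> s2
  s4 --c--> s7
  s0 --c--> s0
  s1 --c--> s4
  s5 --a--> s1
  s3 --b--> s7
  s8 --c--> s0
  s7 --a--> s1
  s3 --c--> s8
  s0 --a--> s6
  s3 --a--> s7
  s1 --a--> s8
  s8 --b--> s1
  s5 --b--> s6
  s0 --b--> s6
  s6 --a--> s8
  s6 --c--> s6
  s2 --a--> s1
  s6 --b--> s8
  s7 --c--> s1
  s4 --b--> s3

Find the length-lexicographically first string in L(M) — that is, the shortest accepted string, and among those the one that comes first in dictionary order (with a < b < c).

aabca

A breadth-first search from s0 reaches an accepting state first via the path s0 → s6 → s8 → s1 → s4 → s3 on input aabca.
No string of length < 5 is accepted (BFS exhausts all shorter strings without reaching an accepting state), and aabca is the lexicographically least accepting string of length 5.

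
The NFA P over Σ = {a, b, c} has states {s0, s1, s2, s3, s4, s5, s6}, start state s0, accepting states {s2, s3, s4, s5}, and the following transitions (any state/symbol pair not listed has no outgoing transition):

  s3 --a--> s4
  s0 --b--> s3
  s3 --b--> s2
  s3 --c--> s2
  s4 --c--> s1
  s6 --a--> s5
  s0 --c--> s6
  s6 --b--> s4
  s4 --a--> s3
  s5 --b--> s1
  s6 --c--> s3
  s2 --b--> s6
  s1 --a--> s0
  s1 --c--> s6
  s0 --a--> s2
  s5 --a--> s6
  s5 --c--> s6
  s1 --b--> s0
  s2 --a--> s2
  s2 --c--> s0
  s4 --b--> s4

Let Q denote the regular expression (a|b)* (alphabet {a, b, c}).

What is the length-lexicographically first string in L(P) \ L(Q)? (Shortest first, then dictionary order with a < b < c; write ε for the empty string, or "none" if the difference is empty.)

bc

The string bc is accepted by P but not by Q.
No shorter string lies in the difference, and bc is the lexicographically first length-2 string in L(P) \ L(Q).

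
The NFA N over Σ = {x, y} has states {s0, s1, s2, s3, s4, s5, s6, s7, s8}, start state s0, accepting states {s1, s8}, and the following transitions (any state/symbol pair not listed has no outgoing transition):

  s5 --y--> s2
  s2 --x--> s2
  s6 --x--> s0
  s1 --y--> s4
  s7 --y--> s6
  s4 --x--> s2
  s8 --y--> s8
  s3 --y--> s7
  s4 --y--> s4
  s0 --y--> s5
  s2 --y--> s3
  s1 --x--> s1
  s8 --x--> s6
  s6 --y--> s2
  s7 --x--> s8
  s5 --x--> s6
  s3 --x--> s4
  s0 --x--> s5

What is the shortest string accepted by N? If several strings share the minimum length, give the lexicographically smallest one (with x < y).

xyyyx

A breadth-first search from s0 reaches an accepting state first via the path s0 → s5 → s2 → s3 → s7 → s8 on input xyyyx.
No string of length < 5 is accepted (BFS exhausts all shorter strings without reaching an accepting state), and xyyyx is the lexicographically least accepting string of length 5.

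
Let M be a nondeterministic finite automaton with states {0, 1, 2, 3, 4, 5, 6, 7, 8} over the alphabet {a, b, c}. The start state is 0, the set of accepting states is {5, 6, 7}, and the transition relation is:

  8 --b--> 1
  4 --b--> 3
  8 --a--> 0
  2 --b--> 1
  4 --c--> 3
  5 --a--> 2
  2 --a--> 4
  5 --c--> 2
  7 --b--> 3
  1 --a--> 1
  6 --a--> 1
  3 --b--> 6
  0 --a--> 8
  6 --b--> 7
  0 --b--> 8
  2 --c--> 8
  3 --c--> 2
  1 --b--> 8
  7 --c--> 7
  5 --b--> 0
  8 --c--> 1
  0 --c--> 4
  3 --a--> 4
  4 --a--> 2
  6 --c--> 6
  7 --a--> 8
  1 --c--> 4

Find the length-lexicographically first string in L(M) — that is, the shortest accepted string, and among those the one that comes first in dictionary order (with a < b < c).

cbb

A breadth-first search from 0 reaches an accepting state first via the path 0 → 4 → 3 → 6 on input cbb.
No string of length < 3 is accepted (BFS exhausts all shorter strings without reaching an accepting state), and cbb is the lexicographically least accepting string of length 3.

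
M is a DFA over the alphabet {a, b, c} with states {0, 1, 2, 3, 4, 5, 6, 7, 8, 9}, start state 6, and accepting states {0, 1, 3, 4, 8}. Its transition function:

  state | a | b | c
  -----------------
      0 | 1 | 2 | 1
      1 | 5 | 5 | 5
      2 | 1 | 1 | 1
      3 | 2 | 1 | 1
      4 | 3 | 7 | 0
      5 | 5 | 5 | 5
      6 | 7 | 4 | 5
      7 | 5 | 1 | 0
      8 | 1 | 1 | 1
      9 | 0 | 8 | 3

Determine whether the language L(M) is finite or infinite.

finite

The useful states (reachable from 6 and able to reach an accepting state) are {0, 1, 2, 3, 4, 6, 7}.
Restricted to these states the transition graph has no cycle, so every accepting path has bounded length and L is finite.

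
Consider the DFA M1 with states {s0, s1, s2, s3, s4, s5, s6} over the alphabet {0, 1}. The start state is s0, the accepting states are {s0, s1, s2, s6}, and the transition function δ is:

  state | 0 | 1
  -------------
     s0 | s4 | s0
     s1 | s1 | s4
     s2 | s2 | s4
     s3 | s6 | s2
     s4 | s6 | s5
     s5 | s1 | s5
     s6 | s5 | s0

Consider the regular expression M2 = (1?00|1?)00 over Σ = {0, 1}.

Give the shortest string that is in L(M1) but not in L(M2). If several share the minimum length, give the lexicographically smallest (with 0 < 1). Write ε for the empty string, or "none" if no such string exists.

The empty string ε is accepted by M1 but not by M2.
Since ε is the unique shortest string, it is the required witness.

ε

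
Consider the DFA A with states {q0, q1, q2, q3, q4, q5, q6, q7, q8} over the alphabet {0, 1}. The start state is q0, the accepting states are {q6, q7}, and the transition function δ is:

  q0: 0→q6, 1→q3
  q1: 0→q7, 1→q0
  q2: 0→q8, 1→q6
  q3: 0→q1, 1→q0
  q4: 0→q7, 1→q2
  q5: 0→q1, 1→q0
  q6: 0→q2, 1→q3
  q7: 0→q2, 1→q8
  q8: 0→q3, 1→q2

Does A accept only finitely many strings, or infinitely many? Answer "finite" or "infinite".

State q0 is reachable from the start and can reach an accepting state, and it lies on the cycle q0 → q3 → q0.
Traversing that cycle any number of times yields accepted strings of unbounded length, so the language is infinite.

infinite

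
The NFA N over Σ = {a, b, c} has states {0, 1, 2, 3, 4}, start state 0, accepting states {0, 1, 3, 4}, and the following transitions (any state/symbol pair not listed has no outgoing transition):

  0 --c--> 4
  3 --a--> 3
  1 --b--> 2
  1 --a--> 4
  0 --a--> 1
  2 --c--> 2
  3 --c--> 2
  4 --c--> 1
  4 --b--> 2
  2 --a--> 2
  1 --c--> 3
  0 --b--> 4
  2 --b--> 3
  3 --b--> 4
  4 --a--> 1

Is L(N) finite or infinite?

State 2 is reachable from the start and can reach an accepting state, and it lies on the cycle 2 → 2.
Traversing that cycle any number of times yields accepted strings of unbounded length, so the language is infinite.

infinite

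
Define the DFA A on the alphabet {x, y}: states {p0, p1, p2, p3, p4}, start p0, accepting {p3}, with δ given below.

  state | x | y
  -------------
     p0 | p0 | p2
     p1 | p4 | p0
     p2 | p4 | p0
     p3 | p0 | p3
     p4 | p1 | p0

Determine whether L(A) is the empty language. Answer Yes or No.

Yes

The states reachable from the start state are {p0, p1, p2, p4}.
None of the accepting states {p3} is reachable, so no string is accepted and L(A) = ∅.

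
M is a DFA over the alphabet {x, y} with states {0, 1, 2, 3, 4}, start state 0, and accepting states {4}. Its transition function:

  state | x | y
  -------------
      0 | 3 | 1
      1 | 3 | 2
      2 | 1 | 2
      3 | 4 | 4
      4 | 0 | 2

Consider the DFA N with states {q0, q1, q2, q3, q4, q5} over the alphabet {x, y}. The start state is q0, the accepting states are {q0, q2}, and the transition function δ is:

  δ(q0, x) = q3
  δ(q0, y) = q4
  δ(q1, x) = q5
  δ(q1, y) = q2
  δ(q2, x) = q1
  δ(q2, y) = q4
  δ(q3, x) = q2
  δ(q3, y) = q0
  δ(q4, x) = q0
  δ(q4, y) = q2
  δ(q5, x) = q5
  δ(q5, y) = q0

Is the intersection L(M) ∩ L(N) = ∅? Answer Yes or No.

The string xx is accepted by both M and N.
Hence L(M) ∩ L(N) ≠ ∅.

No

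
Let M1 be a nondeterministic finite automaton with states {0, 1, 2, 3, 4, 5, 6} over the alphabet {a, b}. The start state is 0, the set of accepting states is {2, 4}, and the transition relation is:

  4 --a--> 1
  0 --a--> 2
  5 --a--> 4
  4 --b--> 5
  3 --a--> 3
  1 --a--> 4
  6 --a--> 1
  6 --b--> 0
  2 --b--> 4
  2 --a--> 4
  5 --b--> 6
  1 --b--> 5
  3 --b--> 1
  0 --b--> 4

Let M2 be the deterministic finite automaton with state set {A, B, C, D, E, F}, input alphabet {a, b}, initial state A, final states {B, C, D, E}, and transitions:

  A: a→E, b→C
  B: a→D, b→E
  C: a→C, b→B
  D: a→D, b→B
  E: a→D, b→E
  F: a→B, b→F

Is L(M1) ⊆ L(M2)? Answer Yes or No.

Exploring the product automaton M1 × M2 from the start pair (0, A), following both machines on each input symbol, reaches 13 state pairs: (0, A), (2, E), (4, C), (4, D), (4, E), (1, C), (5, B), (1, D), (5, E), (6, E), (0, E), (2, D), (4, B).
M1 accepts in {2, 4} and M2 accepts in {B, C, D, E}. The reachable pairs whose M1-component is accepting are (2, E), (4, C), (4, D), (4, E), (2, D), (4, B); in each of them the M2-component is accepting too, so the product for L(M1) \ L(M2) (M1-component accepting, M2-component rejecting) has no reachable accepting pair and the difference is empty.
Hence every string in L(M1) is also in L(M2).

Yes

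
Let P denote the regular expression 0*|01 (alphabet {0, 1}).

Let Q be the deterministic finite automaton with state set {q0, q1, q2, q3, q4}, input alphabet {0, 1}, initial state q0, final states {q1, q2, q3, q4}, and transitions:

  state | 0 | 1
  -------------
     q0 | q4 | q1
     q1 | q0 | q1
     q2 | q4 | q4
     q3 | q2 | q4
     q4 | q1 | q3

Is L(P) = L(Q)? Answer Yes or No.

No

The empty string ε is accepted by P but rejected by Q.
So L(P) ≠ L(Q).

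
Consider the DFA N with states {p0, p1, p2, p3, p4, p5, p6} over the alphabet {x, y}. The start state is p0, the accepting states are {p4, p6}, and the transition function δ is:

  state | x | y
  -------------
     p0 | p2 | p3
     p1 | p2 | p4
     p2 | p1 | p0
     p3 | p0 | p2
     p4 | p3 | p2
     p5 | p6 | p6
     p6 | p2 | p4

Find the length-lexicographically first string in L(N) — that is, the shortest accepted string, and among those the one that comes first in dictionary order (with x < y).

A breadth-first search from p0 reaches an accepting state first via the path p0 → p2 → p1 → p4 on input xxy.
No string of length < 3 is accepted (BFS exhausts all shorter strings without reaching an accepting state), and xxy is the lexicographically least accepting string of length 3.

xxy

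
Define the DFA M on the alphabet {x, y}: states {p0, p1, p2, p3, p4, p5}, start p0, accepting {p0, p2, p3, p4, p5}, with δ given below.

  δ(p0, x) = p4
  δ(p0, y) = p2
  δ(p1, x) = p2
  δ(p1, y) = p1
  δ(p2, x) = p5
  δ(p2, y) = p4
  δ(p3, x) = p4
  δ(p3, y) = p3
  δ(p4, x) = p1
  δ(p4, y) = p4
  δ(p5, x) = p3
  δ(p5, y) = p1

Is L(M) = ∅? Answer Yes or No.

The empty string ε is accepted: the run p0 ends in the accepting state p0.
Since at least one string is accepted, L(M) is not empty.

No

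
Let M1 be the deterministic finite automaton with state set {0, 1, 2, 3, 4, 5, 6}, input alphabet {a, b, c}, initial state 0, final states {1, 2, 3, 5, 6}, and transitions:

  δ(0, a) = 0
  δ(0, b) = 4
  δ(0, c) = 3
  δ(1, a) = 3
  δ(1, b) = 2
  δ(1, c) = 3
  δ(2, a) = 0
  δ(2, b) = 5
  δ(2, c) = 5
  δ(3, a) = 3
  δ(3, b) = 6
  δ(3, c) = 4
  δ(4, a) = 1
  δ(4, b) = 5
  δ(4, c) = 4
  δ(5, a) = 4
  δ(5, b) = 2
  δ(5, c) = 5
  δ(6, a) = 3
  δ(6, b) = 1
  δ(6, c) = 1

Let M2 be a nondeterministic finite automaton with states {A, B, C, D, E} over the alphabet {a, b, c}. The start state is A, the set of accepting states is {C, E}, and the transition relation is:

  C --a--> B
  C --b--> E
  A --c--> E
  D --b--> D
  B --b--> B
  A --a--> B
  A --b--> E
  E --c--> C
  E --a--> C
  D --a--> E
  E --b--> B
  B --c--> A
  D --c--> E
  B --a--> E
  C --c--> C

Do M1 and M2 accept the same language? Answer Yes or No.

The string ac is accepted by M1 but rejected by M2.
So L(M1) ≠ L(M2).

No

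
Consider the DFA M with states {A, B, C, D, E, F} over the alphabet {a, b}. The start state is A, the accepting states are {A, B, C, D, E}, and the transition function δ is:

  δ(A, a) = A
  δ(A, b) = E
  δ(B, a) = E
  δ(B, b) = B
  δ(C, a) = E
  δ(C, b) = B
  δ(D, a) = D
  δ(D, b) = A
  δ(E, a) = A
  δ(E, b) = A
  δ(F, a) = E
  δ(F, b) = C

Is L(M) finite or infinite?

State A is reachable from the start and can reach an accepting state, and it lies on the cycle A → A.
Traversing that cycle any number of times yields accepted strings of unbounded length, so the language is infinite.

infinite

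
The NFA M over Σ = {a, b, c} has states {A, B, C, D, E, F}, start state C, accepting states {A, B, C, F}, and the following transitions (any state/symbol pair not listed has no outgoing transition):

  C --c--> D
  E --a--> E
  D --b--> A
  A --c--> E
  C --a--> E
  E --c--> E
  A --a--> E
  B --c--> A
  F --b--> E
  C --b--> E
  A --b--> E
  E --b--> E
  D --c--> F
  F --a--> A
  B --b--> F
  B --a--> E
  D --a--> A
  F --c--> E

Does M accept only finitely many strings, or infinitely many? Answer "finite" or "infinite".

The useful states (reachable from C and able to reach an accepting state) are {A, C, D, F}.
Restricted to these states the transition graph has no cycle, so every accepting path has bounded length and L is finite.

finite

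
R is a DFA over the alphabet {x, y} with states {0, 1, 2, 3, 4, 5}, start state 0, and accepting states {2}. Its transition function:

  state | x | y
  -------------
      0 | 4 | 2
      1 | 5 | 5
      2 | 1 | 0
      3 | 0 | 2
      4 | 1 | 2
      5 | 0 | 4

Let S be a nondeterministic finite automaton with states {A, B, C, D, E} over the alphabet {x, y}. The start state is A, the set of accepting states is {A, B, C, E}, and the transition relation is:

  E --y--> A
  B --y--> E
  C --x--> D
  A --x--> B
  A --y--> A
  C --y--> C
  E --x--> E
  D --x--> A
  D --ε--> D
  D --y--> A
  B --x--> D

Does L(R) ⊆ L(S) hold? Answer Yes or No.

Yes

Exploring the product automaton R × S from the start pair (0, A), following both machines on each input symbol, reaches 18 state pairs: (0, A), (4, B), (2, A), (1, D), (2, E), (1, B), (5, A), (1, E), (5, D), (5, E), (0, B), (4, A), (0, E), (4, D), (4, E), (1, A), (5, B), (0, D).
R accepts in {2} and S accepts in {A, B, C, E}. The reachable pairs whose R-component is accepting are (2, A), (2, E); in each of them the S-component is accepting too, so the product for L(R) \ L(S) (R-component accepting, S-component rejecting) has no reachable accepting pair and the difference is empty.
Hence every string in L(R) is also in L(S).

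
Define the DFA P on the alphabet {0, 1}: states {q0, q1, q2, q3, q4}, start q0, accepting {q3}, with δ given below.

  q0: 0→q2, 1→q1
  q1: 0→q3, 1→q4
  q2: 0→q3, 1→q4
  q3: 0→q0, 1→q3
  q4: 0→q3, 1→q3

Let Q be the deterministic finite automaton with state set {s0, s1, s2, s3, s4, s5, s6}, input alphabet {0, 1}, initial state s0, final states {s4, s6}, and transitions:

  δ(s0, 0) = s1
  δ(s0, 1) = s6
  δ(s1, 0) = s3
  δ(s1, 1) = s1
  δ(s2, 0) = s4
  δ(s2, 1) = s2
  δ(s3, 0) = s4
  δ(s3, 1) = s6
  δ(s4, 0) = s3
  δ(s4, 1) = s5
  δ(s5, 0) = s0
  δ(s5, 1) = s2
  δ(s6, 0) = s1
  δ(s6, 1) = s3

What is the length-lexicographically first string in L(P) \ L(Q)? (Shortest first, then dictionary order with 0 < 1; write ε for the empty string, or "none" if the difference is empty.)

00

The string 00 is accepted by P but not by Q.
No shorter string lies in the difference, and 00 is the lexicographically first length-2 string in L(P) \ L(Q).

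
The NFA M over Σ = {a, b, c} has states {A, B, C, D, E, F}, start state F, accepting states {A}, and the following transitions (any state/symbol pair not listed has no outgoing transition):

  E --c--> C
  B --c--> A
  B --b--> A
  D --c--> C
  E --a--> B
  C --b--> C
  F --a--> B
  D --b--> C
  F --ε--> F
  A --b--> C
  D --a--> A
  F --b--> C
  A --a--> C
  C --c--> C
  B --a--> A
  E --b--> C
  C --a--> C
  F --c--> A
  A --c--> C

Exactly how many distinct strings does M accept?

4

The useful subgraph on states {A, B, F} is acyclic, so L(M) is finite; the longest accepting path visits 3 useful states, giving maximum string length 2.
Counting accepting paths from F by length: 1 of length 1, 3 of length 2. Total 4.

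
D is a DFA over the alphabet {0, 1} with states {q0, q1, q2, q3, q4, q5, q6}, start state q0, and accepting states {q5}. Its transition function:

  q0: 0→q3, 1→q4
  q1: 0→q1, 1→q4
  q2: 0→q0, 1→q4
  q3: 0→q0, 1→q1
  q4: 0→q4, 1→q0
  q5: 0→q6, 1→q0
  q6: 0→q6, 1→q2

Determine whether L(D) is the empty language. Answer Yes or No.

The states reachable from the start state are {q0, q1, q3, q4}.
None of the accepting states {q5} is reachable, so no string is accepted and L(D) = ∅.

Yes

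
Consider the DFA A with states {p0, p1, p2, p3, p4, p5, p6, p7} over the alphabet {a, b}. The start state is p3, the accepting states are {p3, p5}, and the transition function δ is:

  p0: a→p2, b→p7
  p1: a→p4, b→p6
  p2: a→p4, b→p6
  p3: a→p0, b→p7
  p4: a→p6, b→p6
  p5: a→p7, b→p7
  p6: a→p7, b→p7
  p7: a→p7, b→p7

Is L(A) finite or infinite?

The useful states (reachable from p3 and able to reach an accepting state) are {p3}.
Restricted to these states the transition graph has no cycle, so every accepting path has bounded length and L is finite.

finite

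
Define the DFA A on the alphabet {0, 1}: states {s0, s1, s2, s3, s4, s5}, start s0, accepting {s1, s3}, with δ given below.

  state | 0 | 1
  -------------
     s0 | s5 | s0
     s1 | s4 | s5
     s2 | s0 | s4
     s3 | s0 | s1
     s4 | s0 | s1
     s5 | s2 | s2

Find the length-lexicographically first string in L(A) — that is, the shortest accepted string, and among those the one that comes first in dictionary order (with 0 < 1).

0011

A breadth-first search from s0 reaches an accepting state first via the path s0 → s5 → s2 → s4 → s1 on input 0011.
No string of length < 4 is accepted (BFS exhausts all shorter strings without reaching an accepting state), and 0011 is the lexicographically least accepting string of length 4.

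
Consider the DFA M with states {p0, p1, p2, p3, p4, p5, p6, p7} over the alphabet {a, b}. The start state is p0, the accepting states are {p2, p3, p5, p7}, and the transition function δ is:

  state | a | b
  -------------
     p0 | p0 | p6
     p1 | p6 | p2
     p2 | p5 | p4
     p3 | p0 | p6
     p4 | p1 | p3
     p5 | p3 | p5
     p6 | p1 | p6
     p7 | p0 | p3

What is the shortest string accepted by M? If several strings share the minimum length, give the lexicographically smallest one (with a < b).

A breadth-first search from p0 reaches an accepting state first via the path p0 → p6 → p1 → p2 on input bab.
No string of length < 3 is accepted (BFS exhausts all shorter strings without reaching an accepting state), and bab is the lexicographically least accepting string of length 3.

bab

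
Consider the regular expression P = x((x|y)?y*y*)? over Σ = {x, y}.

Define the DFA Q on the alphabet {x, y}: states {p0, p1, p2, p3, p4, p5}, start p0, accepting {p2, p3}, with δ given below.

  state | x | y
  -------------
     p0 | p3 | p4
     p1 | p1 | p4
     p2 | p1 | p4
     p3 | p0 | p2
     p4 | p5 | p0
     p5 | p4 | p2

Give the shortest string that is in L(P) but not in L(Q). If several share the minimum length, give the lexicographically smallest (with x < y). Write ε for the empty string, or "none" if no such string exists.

xx

The string xx is accepted by P but not by Q.
No shorter string lies in the difference, and xx is the lexicographically first length-2 string in L(P) \ L(Q).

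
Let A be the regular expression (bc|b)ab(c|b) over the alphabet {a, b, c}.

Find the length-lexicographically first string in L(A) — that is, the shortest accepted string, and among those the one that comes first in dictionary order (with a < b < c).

babb

By inspection of the expression, no string of length less than 4 matches, and babb is the lexicographically first match of length 4.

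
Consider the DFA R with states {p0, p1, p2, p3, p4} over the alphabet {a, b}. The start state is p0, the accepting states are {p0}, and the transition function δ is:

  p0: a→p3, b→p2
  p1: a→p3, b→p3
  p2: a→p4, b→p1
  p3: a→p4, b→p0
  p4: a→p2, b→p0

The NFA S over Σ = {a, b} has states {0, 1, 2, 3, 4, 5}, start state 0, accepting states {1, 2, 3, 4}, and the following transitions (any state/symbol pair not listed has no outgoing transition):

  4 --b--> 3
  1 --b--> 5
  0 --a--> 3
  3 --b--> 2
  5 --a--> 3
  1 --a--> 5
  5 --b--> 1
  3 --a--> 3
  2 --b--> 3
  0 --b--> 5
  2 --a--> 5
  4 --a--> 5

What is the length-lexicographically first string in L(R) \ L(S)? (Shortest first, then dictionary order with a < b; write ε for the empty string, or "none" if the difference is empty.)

ε

The empty string ε is accepted by R but not by S.
Since ε is the unique shortest string, it is the required witness.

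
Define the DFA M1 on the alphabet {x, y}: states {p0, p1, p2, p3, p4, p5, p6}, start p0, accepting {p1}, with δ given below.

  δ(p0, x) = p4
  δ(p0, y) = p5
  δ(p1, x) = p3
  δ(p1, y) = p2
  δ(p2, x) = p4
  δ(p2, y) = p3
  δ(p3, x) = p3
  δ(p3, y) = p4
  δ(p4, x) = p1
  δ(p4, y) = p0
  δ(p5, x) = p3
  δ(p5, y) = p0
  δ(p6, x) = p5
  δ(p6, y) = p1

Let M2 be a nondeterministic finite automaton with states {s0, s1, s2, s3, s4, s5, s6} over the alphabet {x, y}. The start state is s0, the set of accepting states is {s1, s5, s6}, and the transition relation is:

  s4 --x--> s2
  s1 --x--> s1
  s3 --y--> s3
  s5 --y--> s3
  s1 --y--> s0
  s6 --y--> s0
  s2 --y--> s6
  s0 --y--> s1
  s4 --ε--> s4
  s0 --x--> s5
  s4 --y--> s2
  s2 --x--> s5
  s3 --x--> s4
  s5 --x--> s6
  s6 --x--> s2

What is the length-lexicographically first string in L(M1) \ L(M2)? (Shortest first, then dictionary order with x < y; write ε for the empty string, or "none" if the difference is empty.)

The string xyxx is accepted by M1 but not by M2.
No shorter string lies in the difference, and xyxx is the lexicographically first length-4 string in L(M1) \ L(M2).

xyxx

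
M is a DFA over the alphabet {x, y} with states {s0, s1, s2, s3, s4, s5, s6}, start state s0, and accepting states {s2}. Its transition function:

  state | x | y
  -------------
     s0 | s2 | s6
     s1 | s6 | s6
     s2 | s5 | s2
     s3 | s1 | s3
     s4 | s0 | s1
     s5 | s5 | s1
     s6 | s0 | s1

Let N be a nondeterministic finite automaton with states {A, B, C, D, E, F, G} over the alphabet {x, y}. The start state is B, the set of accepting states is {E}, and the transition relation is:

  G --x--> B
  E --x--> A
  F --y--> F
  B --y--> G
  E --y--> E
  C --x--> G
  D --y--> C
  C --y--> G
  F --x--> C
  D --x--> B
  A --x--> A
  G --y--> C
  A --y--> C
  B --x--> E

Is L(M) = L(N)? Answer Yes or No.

Yes

Exploring the product automaton M × N from the start pair (s0, B), following both machines on each input symbol, reaches 5 state pairs: (s0, B), (s2, E), (s6, G), (s5, A), (s1, C).
M accepts in {s2} and N accepts in {E}. In every reachable pair the two components are either both accepting — (s2, E) — or both non-accepting, so no string is accepted by exactly one of the machines: L(M) \ L(N) and L(N) \ L(M) are both empty.
Hence every string is accepted by M iff it is accepted by N, and the two languages coincide.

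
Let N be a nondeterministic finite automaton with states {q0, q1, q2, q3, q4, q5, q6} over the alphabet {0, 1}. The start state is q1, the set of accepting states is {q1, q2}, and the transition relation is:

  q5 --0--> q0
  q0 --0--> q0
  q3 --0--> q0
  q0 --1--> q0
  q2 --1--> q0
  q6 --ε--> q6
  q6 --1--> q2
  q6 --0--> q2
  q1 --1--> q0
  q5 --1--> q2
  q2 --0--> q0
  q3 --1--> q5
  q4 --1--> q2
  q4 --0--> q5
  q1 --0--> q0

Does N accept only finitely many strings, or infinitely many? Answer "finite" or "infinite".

The useful states (reachable from q1 and able to reach an accepting state) are {q1}.
Restricted to these states the transition graph has no cycle, so every accepting path has bounded length and L is finite.

finite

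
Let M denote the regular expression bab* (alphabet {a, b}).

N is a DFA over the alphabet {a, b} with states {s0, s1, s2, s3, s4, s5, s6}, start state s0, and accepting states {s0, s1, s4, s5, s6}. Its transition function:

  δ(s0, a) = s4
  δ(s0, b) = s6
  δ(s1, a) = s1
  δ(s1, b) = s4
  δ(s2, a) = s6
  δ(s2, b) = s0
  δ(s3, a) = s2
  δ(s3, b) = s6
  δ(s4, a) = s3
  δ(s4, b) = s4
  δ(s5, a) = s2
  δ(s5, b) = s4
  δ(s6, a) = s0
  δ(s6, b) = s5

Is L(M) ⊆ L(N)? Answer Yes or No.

Yes

Converting the expression M to a DFA (subset construction, then merging equivalent states) gives the minimal DFA with states {m0, m1, m2, m3}, start state m0, accepting states {m3} and transitions m0: a→m1, b→m2; m1: a→m1, b→m1; m2: a→m3, b→m1; m3: a→m1, b→m3.
Exploring the product automaton M × N from the start pair (m0, s0), following both machines on each input symbol, reaches 12 state pairs: (m0, s0), (m1, s4), (m2, s6), (m1, s3), (m3, s0), (m1, s5), (m1, s2), (m1, s6), (m3, s6), (m1, s0), (m3, s5), (m3, s4).
M accepts in {m3} and N accepts in {s0, s1, s4, s5, s6}. The reachable pairs whose M-component is accepting are (m3, s0), (m3, s6), (m3, s5), (m3, s4); in each of them the N-component is accepting too, so the product for L(M) \ L(N) (M-component accepting, N-component rejecting) has no reachable accepting pair and the difference is empty.
Hence every string in L(M) is also in L(N).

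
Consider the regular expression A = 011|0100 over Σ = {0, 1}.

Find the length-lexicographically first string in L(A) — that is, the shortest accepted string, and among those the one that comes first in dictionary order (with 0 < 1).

011

By inspection of the expression, no string of length less than 3 matches, and 011 is the lexicographically first match of length 3.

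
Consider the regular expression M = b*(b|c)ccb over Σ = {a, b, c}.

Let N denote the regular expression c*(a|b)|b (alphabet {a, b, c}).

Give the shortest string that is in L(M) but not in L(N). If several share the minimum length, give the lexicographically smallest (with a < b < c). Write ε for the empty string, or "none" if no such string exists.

bccb

The string bccb is accepted by M but not by N.
No shorter string lies in the difference, and bccb is the lexicographically first length-4 string in L(M) \ L(N).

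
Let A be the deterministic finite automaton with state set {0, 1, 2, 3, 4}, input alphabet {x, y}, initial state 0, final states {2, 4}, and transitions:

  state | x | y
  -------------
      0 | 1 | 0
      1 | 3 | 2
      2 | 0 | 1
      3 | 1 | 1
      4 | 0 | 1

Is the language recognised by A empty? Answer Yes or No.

No

The string xy is accepted: the run 0 → 1 → 2 ends in the accepting state 2.
Since at least one string is accepted, L(A) is not empty.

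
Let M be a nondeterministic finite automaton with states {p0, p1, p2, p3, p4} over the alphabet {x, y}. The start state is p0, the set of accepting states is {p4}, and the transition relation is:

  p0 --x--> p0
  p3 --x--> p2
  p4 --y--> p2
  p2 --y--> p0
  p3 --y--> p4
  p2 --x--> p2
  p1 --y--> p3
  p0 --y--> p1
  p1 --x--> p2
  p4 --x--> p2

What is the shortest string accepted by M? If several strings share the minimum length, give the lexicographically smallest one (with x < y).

A breadth-first search from p0 reaches an accepting state first via the path p0 → p1 → p3 → p4 on input yyy.
No string of length < 3 is accepted (BFS exhausts all shorter strings without reaching an accepting state), and yyy is the lexicographically least accepting string of length 3.

yyy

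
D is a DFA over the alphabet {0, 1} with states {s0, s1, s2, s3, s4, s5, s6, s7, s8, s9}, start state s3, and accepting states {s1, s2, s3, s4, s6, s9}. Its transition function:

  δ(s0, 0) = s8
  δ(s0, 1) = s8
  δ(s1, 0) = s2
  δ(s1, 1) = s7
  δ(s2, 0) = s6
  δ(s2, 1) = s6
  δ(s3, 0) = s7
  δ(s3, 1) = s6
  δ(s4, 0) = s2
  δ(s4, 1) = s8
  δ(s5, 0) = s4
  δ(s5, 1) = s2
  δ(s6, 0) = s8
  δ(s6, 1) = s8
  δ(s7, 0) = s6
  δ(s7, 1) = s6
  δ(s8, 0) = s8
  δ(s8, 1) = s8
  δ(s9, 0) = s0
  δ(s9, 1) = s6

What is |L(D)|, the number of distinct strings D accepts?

4

The useful subgraph on states {s3, s6, s7} is acyclic, so L(D) is finite; the longest accepting path visits 3 useful states, giving maximum string length 2.
Counting accepting paths from s3 by length: 1 of length 0, 1 of length 1, 2 of length 2. Total 4.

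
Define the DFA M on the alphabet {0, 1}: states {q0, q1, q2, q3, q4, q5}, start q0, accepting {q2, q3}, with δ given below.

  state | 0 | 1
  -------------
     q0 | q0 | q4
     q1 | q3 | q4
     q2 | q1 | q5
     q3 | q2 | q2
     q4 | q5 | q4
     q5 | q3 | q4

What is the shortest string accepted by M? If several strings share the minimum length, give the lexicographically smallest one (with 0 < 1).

A breadth-first search from q0 reaches an accepting state first via the path q0 → q4 → q5 → q3 on input 100.
No string of length < 3 is accepted (BFS exhausts all shorter strings without reaching an accepting state), and 100 is the lexicographically least accepting string of length 3.

100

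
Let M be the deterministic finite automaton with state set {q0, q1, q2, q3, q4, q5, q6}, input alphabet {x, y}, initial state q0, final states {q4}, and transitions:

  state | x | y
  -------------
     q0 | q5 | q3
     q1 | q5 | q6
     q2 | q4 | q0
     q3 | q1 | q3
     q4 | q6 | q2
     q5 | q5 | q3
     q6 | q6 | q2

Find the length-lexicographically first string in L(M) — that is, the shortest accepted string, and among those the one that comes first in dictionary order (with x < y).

yxyyx

A breadth-first search from q0 reaches an accepting state first via the path q0 → q3 → q1 → q6 → q2 → q4 on input yxyyx.
No string of length < 5 is accepted (BFS exhausts all shorter strings without reaching an accepting state), and yxyyx is the lexicographically least accepting string of length 5.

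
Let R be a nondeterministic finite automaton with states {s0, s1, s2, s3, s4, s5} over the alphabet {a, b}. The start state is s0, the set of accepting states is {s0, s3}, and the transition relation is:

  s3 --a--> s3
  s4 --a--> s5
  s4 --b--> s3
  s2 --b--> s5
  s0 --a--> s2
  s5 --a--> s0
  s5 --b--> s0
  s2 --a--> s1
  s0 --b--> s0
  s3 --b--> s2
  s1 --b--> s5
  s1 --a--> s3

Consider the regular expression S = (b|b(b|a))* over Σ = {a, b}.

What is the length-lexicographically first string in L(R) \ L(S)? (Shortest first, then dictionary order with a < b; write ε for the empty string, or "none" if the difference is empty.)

aaa

The string aaa is accepted by R but not by S.
No shorter string lies in the difference, and aaa is the lexicographically first length-3 string in L(R) \ L(S).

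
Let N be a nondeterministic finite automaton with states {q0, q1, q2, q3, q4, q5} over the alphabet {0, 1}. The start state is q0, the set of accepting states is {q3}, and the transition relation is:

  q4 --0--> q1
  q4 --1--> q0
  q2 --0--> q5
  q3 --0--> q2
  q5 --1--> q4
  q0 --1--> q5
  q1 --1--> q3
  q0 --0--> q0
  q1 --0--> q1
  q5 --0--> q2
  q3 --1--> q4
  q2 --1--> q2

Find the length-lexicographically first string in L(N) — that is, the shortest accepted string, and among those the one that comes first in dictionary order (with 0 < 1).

1101

A breadth-first search from q0 reaches an accepting state first via the path q0 → q5 → q4 → q1 → q3 on input 1101.
No string of length < 4 is accepted (BFS exhausts all shorter strings without reaching an accepting state), and 1101 is the lexicographically least accepting string of length 4.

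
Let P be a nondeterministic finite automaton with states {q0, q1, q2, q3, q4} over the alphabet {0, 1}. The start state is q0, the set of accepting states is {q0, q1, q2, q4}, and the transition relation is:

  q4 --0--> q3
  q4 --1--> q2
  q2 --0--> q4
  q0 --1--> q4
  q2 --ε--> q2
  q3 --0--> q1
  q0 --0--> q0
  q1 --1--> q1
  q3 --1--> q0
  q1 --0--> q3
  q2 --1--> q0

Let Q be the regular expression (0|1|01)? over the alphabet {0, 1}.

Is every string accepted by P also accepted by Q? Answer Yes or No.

The string 00 is in L(P) but not in L(Q).
So L(P) ⊄ L(Q).

No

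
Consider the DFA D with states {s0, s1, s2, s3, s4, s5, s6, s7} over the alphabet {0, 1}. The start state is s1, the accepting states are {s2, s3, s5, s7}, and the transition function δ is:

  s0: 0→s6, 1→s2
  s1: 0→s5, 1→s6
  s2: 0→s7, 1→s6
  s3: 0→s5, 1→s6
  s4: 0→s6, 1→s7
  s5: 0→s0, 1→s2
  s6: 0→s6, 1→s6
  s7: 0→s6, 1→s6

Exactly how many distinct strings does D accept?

The useful subgraph on states {s0, s1, s2, s5, s7} is acyclic, so L(D) is finite; the longest accepting path visits 5 useful states, giving maximum string length 4.
Counting accepting paths from s1 by length: 1 of length 1, 1 of length 2, 2 of length 3, 1 of length 4. Total 5.

5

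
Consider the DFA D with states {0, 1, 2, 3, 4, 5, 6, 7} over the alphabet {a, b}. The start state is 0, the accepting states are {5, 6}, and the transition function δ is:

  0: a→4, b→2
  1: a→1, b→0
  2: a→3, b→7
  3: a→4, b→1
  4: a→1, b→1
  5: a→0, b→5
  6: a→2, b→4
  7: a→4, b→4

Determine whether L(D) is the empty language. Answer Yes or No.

Yes

The states reachable from the start state are {0, 1, 2, 3, 4, 7}.
None of the accepting states {5, 6} is reachable, so no string is accepted and L(D) = ∅.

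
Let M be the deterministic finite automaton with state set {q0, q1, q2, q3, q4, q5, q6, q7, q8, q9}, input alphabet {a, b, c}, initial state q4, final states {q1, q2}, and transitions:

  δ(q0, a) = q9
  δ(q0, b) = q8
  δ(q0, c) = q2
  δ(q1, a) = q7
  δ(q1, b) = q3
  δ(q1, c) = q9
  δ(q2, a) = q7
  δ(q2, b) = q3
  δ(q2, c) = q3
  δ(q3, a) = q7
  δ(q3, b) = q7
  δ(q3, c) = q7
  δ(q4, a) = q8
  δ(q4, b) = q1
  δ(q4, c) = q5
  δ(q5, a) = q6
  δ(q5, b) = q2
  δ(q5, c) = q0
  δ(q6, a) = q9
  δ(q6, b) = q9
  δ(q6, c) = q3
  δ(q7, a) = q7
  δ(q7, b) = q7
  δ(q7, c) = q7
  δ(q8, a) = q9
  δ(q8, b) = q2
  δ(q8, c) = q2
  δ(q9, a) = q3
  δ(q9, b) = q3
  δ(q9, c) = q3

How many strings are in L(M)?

The useful subgraph on states {q0, q1, q2, q4, q5, q8} is acyclic, so L(M) is finite; the longest accepting path visits 5 useful states, giving maximum string length 4.
Counting accepting paths from q4 by length: 1 of length 1, 3 of length 2, 1 of length 3, 2 of length 4. Total 7.

7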